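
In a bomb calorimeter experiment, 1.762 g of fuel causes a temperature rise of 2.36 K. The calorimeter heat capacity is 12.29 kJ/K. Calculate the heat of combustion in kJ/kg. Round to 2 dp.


Hc = C_cal * delta_T / m_fuel
Q_released = 12.29 * 2.36 = 29.0044 kJ
m_fuel = 1.762 g = 1.762/1000 kg = 0.001762 kg
Hc = 29.0044 / 0.001762 = 16461.07 kJ/kg


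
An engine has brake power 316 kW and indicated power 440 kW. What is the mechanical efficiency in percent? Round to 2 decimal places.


eta_mech = (BP / IP) * 100
Ratio = 316 / 440 = 0.7182
eta_mech = 0.7182 * 100 = 71.82%


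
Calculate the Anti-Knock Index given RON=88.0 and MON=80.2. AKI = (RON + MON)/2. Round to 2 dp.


AKI = (RON + MON) / 2
AKI = (88.0 + 80.2) / 2
AKI = 168.2 / 2 = 84.10


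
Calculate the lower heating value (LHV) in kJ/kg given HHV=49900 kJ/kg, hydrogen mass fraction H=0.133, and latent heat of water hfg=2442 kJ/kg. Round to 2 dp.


LHV = HHV - hfg * 9 * H
Water correction = 2442 * 9 * 0.133 = 2923.074 kJ/kg
LHV = 49900 - 2923.074 = 46976.93 kJ/kg


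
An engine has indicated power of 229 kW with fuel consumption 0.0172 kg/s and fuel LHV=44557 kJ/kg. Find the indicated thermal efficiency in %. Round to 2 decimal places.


eta_ith = (IP / (mf * LHV)) * 100
Denominator = 0.0172 * 44557 = 766.3804 kW
eta_ith = (229 / 766.3804) * 100 = 29.88%


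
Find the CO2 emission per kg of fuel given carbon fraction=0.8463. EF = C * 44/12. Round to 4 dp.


EF = C_frac * (M_CO2 / M_C)
EF = 0.8463 * (44/12)
EF = 0.8463 * 3.666667 = 3.1031 kg_CO2/kg_fuel


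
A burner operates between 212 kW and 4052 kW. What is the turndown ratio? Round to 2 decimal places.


TDR = Q_max / Q_min
TDR = 4052 / 212 = 19.11


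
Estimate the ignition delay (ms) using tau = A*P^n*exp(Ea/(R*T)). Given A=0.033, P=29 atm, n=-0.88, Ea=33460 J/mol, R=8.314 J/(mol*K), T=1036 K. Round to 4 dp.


tau = A * P^n * exp(Ea/(R*T))
P^n = 29^(-0.88) = 0.05165231
Ea/(R*T) = 33460/(8.314*1036) = 3.884688
exp(Ea/(R*T)) = 48.651768
tau = 0.033 * 0.05165231 * 48.651768 = 0.0829 ms


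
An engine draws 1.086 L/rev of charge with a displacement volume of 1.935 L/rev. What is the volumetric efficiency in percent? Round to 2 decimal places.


eta_v = (V_actual / V_disp) * 100
Ratio = 1.086 / 1.935 = 0.5612
eta_v = 0.5612 * 100 = 56.12%


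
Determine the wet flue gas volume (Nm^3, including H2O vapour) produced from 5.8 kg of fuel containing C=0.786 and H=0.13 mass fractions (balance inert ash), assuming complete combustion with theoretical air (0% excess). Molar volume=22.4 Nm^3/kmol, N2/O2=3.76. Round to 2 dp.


Per kg fuel: CO2 = (C/12 kmol)*22.4 = (0.786/12)*22.4 = 1.46720 Nm^3
Per kg fuel: H2O = (H/2 kmol)*22.4 = (0.13/2)*22.4 = 1.45600 Nm^3
O2 needed per kg fuel = C/12 + H/4 = 0.786/12 + 0.13/4 = 0.09800000 kmol
Per kg fuel: N2 = O2*3.76*22.4 = 0.09800000*3.76*22.4 = 8.25395 Nm^3
Total per kg = 1.46720 + 1.45600 + 8.25395 = 11.17715 Nm^3
Total = 11.17715 * 5.8 = 64.83 Nm^3


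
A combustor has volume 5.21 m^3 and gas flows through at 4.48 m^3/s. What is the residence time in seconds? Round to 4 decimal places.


tau = V / Q_flow
tau = 5.21 / 4.48 = 1.1629 s


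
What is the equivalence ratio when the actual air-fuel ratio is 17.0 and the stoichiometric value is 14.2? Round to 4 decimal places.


phi = AFR_stoich / AFR_actual
phi = 14.2 / 17.0 = 0.8353


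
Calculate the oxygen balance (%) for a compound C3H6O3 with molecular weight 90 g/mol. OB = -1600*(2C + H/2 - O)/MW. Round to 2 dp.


OB = -1600 * (2C + H/2 - O) / MW
Inner = 2*3 + 6/2 - 3 = 6.00
OB = -1600 * 6.00 / 90 = -106.67%


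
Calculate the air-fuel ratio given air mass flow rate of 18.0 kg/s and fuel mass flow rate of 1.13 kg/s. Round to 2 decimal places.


AFR = m_air / m_fuel
AFR = 18.0 / 1.13 = 15.93


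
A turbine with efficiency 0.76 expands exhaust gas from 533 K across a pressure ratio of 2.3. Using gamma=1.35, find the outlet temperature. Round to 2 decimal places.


T_out = T_in * (1 - eta * (1 - PR^(-(gamma-1)/gamma)))
Exponent = -(1.35-1)/1.35 = -0.25925926
PR^exp = 2.3^(-0.25925926) = 0.80578413
Factor = 1 - 0.76*(1 - 0.80578413) = 0.85239594
T_out = 533 * 0.85239594 = 454.33 K


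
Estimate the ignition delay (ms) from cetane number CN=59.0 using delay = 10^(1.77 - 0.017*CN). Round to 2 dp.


delay = 10^(1.77 - 0.017*CN)
Exponent = 1.77 - 0.017*59.0 = 0.7670
delay = 10^0.7670 = 5.85 ms


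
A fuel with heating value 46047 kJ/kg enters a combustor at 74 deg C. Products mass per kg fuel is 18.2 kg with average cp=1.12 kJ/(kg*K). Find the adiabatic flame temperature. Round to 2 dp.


T_ad = T_in + Hc / (m_p * cp)
Denominator = 18.2 * 1.12 = 20.3840
Temperature rise = 46047 / 20.3840 = 2258.98 K
T_ad = 74 + 2258.98 = 2332.98 deg C


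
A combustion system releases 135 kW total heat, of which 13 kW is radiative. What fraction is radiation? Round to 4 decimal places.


f_rad = Q_rad / Q_total
f_rad = 13 / 135 = 0.0963


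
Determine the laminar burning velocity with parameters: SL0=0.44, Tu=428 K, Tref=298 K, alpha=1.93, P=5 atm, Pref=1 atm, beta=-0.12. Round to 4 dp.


SL = SL0 * (Tu/Tref)^alpha * (P/Pref)^beta
T ratio = 428/298 = 1.43624161
(T ratio)^alpha = 1.43624161^1.93 = 2.011171
(P/Pref)^beta = 5^(-0.12) = 0.824373
SL = 0.44 * 2.011171 * 0.824373 = 0.7295 m/s


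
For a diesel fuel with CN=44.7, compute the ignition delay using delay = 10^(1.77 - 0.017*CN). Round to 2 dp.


delay = 10^(1.77 - 0.017*CN)
Exponent = 1.77 - 0.017*44.7 = 1.0101
delay = 10^1.0101 = 10.24 ms


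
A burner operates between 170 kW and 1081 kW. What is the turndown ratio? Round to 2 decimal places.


TDR = Q_max / Q_min
TDR = 1081 / 170 = 6.36


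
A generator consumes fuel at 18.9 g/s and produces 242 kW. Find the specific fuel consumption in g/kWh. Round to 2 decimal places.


SFC = (mf / BP) * 3600
Rate = 18.9 / 242 = 0.078099 g/(s*kW)
SFC = 0.078099 * 3600 = 281.16 g/kWh


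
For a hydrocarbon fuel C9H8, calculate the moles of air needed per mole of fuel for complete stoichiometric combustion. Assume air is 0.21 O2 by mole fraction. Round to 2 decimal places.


Balanced combustion: C9H8 + 11 O2 -> 9 CO2 + 4 H2O
O2 needed = C + H/4 = 9 + 8/4 = 11.00 moles
Air moles = O2 / 0.21 = 11.00 / 0.21 = 52.38 moles air


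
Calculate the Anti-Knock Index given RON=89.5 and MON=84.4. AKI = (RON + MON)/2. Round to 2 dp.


AKI = (RON + MON) / 2
AKI = (89.5 + 84.4) / 2
AKI = 173.9 / 2 = 86.95


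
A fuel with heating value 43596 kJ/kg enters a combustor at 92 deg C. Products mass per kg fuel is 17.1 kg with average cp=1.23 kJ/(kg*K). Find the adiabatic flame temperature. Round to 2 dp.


T_ad = T_in + Hc / (m_p * cp)
Denominator = 17.1 * 1.23 = 21.0330
Temperature rise = 43596 / 21.0330 = 2072.74 K
T_ad = 92 + 2072.74 = 2164.74 deg C


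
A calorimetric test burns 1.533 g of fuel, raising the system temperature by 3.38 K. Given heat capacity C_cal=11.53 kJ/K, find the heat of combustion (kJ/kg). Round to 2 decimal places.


Hc = C_cal * delta_T / m_fuel
Q_released = 11.53 * 3.38 = 38.9714 kJ
m_fuel = 1.533 g = 1.533/1000 kg = 0.001533 kg
Hc = 38.9714 / 0.001533 = 25421.66 kJ/kg


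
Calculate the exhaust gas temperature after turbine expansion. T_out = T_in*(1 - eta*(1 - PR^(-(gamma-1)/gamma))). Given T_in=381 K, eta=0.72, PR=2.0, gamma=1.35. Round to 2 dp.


T_out = T_in * (1 - eta * (1 - PR^(-(gamma-1)/gamma)))
Exponent = -(1.35-1)/1.35 = -0.25925926
PR^exp = 2.0^(-0.25925926) = 0.83551680
Factor = 1 - 0.72*(1 - 0.83551680) = 0.88157210
T_out = 381 * 0.88157210 = 335.88 K


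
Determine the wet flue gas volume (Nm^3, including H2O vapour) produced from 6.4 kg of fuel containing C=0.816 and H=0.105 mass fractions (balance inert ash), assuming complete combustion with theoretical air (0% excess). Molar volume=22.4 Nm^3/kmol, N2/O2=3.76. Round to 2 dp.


Per kg fuel: CO2 = (C/12 kmol)*22.4 = (0.816/12)*22.4 = 1.52320 Nm^3
Per kg fuel: H2O = (H/2 kmol)*22.4 = (0.105/2)*22.4 = 1.17600 Nm^3
O2 needed per kg fuel = C/12 + H/4 = 0.816/12 + 0.105/4 = 0.09425000 kmol
Per kg fuel: N2 = O2*3.76*22.4 = 0.09425000*3.76*22.4 = 7.93811 Nm^3
Total per kg = 1.52320 + 1.17600 + 7.93811 = 10.63731 Nm^3
Total = 10.63731 * 6.4 = 68.08 Nm^3


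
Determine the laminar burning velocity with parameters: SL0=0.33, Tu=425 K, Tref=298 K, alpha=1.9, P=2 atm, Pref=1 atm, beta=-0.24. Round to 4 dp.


SL = SL0 * (Tu/Tref)^alpha * (P/Pref)^beta
T ratio = 425/298 = 1.42617450
(T ratio)^alpha = 1.42617450^1.9 = 1.963035
(P/Pref)^beta = 2^(-0.24) = 0.846745
SL = 0.33 * 1.963035 * 0.846745 = 0.5485 m/s


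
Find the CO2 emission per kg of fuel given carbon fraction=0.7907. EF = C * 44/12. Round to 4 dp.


EF = C_frac * (M_CO2 / M_C)
EF = 0.7907 * (44/12)
EF = 0.7907 * 3.666667 = 2.8992 kg_CO2/kg_fuel


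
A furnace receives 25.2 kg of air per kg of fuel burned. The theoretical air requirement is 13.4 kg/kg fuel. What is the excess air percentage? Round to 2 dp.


Excess air = actual - stoichiometric = 25.2 - 13.4 = 11.80 kg/kg fuel
Excess air % = (excess / stoich) * 100 = (11.80 / 13.4) * 100 = 88.06%


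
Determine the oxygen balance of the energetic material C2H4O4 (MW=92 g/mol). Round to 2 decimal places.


OB = -1600 * (2C + H/2 - O) / MW
Inner = 2*2 + 4/2 - 4 = 2.00
OB = -1600 * 2.00 / 92 = -34.78%


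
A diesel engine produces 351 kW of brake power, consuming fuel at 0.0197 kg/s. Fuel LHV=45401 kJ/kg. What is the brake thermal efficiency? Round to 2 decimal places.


eta_BTE = (BP / (mf * LHV)) * 100
Denominator = 0.0197 * 45401 = 894.3997 kW
eta_BTE = (351 / 894.3997) * 100 = 39.24%


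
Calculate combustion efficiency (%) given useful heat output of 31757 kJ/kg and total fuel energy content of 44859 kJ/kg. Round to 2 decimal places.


Efficiency = (Q_useful / Q_fuel) * 100
Efficiency = (31757 / 44859) * 100
Efficiency = 0.7079 * 100 = 70.79%


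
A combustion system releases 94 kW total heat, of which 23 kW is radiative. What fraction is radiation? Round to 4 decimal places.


f_rad = Q_rad / Q_total
f_rad = 23 / 94 = 0.2447


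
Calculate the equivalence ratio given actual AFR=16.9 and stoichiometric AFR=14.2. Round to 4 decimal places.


phi = AFR_stoich / AFR_actual
phi = 14.2 / 16.9 = 0.8402


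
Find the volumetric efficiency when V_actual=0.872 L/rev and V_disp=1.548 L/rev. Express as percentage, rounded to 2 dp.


eta_v = (V_actual / V_disp) * 100
Ratio = 0.872 / 1.548 = 0.5633
eta_v = 0.5633 * 100 = 56.33%


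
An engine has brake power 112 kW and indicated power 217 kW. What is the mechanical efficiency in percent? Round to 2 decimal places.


eta_mech = (BP / IP) * 100
Ratio = 112 / 217 = 0.5161
eta_mech = 0.5161 * 100 = 51.61%


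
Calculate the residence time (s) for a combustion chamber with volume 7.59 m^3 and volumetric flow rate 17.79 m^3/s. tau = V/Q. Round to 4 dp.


tau = V / Q_flow
tau = 7.59 / 17.79 = 0.4266 s


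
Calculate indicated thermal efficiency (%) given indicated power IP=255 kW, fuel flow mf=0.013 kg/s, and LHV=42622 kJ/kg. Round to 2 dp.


eta_ith = (IP / (mf * LHV)) * 100
Denominator = 0.013 * 42622 = 554.0860 kW
eta_ith = (255 / 554.0860) * 100 = 46.02%


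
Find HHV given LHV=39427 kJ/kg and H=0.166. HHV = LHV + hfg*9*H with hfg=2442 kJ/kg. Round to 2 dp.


HHV = LHV + hfg * 9 * H
Water addition = 2442 * 9 * 0.166 = 3648.348 kJ/kg
HHV = 39427 + 3648.348 = 43075.35 kJ/kg


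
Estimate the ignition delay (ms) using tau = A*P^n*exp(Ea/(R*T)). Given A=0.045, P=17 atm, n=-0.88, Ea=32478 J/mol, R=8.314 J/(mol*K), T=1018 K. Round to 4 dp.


tau = A * P^n * exp(Ea/(R*T))
P^n = 17^(-0.88) = 0.08264279
Ea/(R*T) = 32478/(8.314*1018) = 3.837351
exp(Ea/(R*T)) = 46.402373
tau = 0.045 * 0.08264279 * 46.402373 = 0.1726 ms


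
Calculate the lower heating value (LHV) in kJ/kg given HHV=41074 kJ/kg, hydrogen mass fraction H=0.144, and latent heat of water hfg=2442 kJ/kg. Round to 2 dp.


LHV = HHV - hfg * 9 * H
Water correction = 2442 * 9 * 0.144 = 3164.832 kJ/kg
LHV = 41074 - 3164.832 = 37909.17 kJ/kg


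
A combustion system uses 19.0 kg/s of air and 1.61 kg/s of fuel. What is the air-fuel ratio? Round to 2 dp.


AFR = m_air / m_fuel
AFR = 19.0 / 1.61 = 11.80


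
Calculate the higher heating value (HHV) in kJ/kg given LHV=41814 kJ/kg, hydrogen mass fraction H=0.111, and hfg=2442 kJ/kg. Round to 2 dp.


HHV = LHV + hfg * 9 * H
Water addition = 2442 * 9 * 0.111 = 2439.558 kJ/kg
HHV = 41814 + 2439.558 = 44253.56 kJ/kg


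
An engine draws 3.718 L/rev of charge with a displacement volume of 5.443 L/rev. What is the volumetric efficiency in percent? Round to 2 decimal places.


eta_v = (V_actual / V_disp) * 100
Ratio = 3.718 / 5.443 = 0.6831
eta_v = 0.6831 * 100 = 68.31%


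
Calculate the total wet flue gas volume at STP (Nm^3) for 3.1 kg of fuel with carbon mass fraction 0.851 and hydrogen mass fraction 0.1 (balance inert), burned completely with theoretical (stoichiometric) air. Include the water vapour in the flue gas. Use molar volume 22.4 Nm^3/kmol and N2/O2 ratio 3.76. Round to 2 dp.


Per kg fuel: CO2 = (C/12 kmol)*22.4 = (0.851/12)*22.4 = 1.58853 Nm^3
Per kg fuel: H2O = (H/2 kmol)*22.4 = (0.1/2)*22.4 = 1.12000 Nm^3
O2 needed per kg fuel = C/12 + H/4 = 0.851/12 + 0.1/4 = 0.09591667 kmol
Per kg fuel: N2 = O2*3.76*22.4 = 0.09591667*3.76*22.4 = 8.07849 Nm^3
Total per kg = 1.58853 + 1.12000 + 8.07849 = 10.78702 Nm^3
Total = 10.78702 * 3.1 = 33.44 Nm^3


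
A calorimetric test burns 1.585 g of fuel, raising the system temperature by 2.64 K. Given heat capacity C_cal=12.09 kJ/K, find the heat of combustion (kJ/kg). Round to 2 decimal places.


Hc = C_cal * delta_T / m_fuel
Q_released = 12.09 * 2.64 = 31.9176 kJ
m_fuel = 1.585 g = 1.585/1000 kg = 0.001585 kg
Hc = 31.9176 / 0.001585 = 20137.29 kJ/kg


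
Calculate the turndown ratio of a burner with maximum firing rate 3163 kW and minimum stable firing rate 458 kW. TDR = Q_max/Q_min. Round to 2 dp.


TDR = Q_max / Q_min
TDR = 3163 / 458 = 6.91


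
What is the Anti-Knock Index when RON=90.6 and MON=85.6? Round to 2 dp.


AKI = (RON + MON) / 2
AKI = (90.6 + 85.6) / 2
AKI = 176.2 / 2 = 88.10


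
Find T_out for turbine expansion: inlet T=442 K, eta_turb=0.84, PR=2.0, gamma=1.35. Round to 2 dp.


T_out = T_in * (1 - eta * (1 - PR^(-(gamma-1)/gamma)))
Exponent = -(1.35-1)/1.35 = -0.25925926
PR^exp = 2.0^(-0.25925926) = 0.83551680
Factor = 1 - 0.84*(1 - 0.83551680) = 0.86183411
T_out = 442 * 0.86183411 = 380.93 K


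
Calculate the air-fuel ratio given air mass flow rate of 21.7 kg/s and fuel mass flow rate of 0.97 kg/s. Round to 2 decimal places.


AFR = m_air / m_fuel
AFR = 21.7 / 0.97 = 22.37


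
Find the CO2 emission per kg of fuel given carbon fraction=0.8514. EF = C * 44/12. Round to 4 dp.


EF = C_frac * (M_CO2 / M_C)
EF = 0.8514 * (44/12)
EF = 0.8514 * 3.666667 = 3.1218 kg_CO2/kg_fuel


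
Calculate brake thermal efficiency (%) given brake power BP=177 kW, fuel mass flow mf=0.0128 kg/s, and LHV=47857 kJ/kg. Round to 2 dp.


eta_BTE = (BP / (mf * LHV)) * 100
Denominator = 0.0128 * 47857 = 612.5696 kW
eta_BTE = (177 / 612.5696) * 100 = 28.89%


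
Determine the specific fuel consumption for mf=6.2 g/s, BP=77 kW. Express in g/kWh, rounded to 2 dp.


SFC = (mf / BP) * 3600
Rate = 6.2 / 77 = 0.080519 g/(s*kW)
SFC = 0.080519 * 3600 = 289.87 g/kWh


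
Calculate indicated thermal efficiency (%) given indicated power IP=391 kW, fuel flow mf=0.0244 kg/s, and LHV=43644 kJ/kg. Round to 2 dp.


eta_ith = (IP / (mf * LHV)) * 100
Denominator = 0.0244 * 43644 = 1064.9136 kW
eta_ith = (391 / 1064.9136) * 100 = 36.72%


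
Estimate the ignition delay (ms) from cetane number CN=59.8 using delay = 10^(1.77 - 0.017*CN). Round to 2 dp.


delay = 10^(1.77 - 0.017*CN)
Exponent = 1.77 - 0.017*59.8 = 0.7534
delay = 10^0.7534 = 5.67 ms


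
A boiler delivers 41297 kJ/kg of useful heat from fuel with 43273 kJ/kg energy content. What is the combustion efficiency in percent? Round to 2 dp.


Efficiency = (Q_useful / Q_fuel) * 100
Efficiency = (41297 / 43273) * 100
Efficiency = 0.9543 * 100 = 95.43%


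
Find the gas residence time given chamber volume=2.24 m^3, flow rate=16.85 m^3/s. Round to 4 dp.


tau = V / Q_flow
tau = 2.24 / 16.85 = 0.1329 s


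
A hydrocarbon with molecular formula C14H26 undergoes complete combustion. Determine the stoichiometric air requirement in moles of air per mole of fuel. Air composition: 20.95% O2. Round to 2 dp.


Balanced combustion: C14H26 + 20.5 O2 -> 14 CO2 + 13 H2O
O2 needed = C + H/4 = 14 + 26/4 = 20.50 moles
Air moles = O2 / 0.2095 = 20.50 / 0.2095 = 97.85 moles air


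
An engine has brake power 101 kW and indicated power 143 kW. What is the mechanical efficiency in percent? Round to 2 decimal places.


eta_mech = (BP / IP) * 100
Ratio = 101 / 143 = 0.7063
eta_mech = 0.7063 * 100 = 70.63%


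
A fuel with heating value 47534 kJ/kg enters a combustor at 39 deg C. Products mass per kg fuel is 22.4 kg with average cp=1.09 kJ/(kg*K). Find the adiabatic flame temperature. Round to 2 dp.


T_ad = T_in + Hc / (m_p * cp)
Denominator = 22.4 * 1.09 = 24.4160
Temperature rise = 47534 / 24.4160 = 1946.84 K
T_ad = 39 + 1946.84 = 1985.84 deg C


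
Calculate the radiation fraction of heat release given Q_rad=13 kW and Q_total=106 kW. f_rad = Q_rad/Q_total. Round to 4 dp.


f_rad = Q_rad / Q_total
f_rad = 13 / 106 = 0.1226


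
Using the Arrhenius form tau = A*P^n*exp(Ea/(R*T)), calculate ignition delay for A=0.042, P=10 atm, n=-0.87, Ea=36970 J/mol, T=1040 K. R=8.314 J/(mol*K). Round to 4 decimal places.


tau = A * P^n * exp(Ea/(R*T))
P^n = 10^(-0.87) = 0.13489629
Ea/(R*T) = 36970/(8.314*1040) = 4.275689
exp(Ea/(R*T)) = 71.929669
tau = 0.042 * 0.13489629 * 71.929669 = 0.4075 ms


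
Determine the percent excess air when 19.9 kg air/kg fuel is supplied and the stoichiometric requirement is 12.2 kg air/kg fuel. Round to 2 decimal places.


Excess air = actual - stoichiometric = 19.9 - 12.2 = 7.70 kg/kg fuel
Excess air % = (excess / stoich) * 100 = (7.70 / 12.2) * 100 = 63.11%


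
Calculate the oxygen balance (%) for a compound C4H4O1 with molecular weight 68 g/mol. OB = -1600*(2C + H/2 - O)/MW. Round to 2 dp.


OB = -1600 * (2C + H/2 - O) / MW
Inner = 2*4 + 4/2 - 1 = 9.00
OB = -1600 * 9.00 / 68 = -211.76%


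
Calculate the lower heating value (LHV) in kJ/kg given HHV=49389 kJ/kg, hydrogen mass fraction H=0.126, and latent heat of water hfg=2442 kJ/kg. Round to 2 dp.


LHV = HHV - hfg * 9 * H
Water correction = 2442 * 9 * 0.126 = 2769.228 kJ/kg
LHV = 49389 - 2769.228 = 46619.77 kJ/kg


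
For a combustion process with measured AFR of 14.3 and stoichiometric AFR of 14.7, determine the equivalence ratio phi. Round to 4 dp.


phi = AFR_stoich / AFR_actual
phi = 14.7 / 14.3 = 1.0280


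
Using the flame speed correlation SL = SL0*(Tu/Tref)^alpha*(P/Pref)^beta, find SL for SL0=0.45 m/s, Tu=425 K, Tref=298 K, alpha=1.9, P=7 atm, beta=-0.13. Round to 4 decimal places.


SL = SL0 * (Tu/Tref)^alpha * (P/Pref)^beta
T ratio = 425/298 = 1.42617450
(T ratio)^alpha = 1.42617450^1.9 = 1.963035
(P/Pref)^beta = 7^(-0.13) = 0.776492
SL = 0.45 * 1.963035 * 0.776492 = 0.6859 m/s


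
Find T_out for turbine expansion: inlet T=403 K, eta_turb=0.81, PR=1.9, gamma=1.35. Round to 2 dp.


T_out = T_in * (1 - eta * (1 - PR^(-(gamma-1)/gamma)))
Exponent = -(1.35-1)/1.35 = -0.25925926
PR^exp = 1.9^(-0.25925926) = 0.84670193
Factor = 1 - 0.81*(1 - 0.84670193) = 0.87582856
T_out = 403 * 0.87582856 = 352.96 K


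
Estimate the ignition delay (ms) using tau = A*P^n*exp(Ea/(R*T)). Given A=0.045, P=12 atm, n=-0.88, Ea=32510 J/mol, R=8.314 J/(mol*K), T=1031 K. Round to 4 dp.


tau = A * P^n * exp(Ea/(R*T))
P^n = 12^(-0.88) = 0.11228468
Ea/(R*T) = 32510/(8.314*1031) = 3.792698
exp(Ea/(R*T)) = 44.375974
tau = 0.045 * 0.11228468 * 44.375974 = 0.2242 ms


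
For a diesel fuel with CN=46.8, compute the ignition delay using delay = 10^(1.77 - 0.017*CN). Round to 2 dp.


delay = 10^(1.77 - 0.017*CN)
Exponent = 1.77 - 0.017*46.8 = 0.9744
delay = 10^0.9744 = 9.43 ms


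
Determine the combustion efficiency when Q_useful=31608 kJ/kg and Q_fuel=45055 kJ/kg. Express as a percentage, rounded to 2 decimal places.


Efficiency = (Q_useful / Q_fuel) * 100
Efficiency = (31608 / 45055) * 100
Efficiency = 0.7015 * 100 = 70.15%


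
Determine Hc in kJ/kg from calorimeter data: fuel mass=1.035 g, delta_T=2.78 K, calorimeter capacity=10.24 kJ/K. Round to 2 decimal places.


Hc = C_cal * delta_T / m_fuel
Q_released = 10.24 * 2.78 = 28.4672 kJ
m_fuel = 1.035 g = 1.035/1000 kg = 0.001035 kg
Hc = 28.4672 / 0.001035 = 27504.54 kJ/kg


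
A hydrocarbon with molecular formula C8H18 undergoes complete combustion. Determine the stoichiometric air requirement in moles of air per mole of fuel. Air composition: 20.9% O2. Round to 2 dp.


Balanced combustion: C8H18 + 12.5 O2 -> 8 CO2 + 9 H2O
O2 needed = C + H/4 = 8 + 18/4 = 12.50 moles
Air moles = O2 / 0.209 = 12.50 / 0.209 = 59.81 moles air


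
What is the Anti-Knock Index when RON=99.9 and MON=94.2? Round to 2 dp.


AKI = (RON + MON) / 2
AKI = (99.9 + 94.2) / 2
AKI = 194.1 / 2 = 97.05


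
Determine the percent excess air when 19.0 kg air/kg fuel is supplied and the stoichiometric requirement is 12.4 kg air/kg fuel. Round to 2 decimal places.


Excess air = actual - stoichiometric = 19.0 - 12.4 = 6.60 kg/kg fuel
Excess air % = (excess / stoich) * 100 = (6.60 / 12.4) * 100 = 53.23%


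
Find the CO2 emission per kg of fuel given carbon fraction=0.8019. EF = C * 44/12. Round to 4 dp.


EF = C_frac * (M_CO2 / M_C)
EF = 0.8019 * (44/12)
EF = 0.8019 * 3.666667 = 2.9403 kg_CO2/kg_fuel


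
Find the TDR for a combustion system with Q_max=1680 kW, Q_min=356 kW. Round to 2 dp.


TDR = Q_max / Q_min
TDR = 1680 / 356 = 4.72


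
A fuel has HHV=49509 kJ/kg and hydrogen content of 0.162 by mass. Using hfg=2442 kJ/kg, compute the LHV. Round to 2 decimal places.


LHV = HHV - hfg * 9 * H
Water correction = 2442 * 9 * 0.162 = 3560.436 kJ/kg
LHV = 49509 - 3560.436 = 45948.56 kJ/kg


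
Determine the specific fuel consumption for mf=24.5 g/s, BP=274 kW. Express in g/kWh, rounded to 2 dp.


SFC = (mf / BP) * 3600
Rate = 24.5 / 274 = 0.089416 g/(s*kW)
SFC = 0.089416 * 3600 = 321.90 g/kWh


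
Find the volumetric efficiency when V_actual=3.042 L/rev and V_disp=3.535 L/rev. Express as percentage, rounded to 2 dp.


eta_v = (V_actual / V_disp) * 100
Ratio = 3.042 / 3.535 = 0.8605
eta_v = 0.8605 * 100 = 86.05%


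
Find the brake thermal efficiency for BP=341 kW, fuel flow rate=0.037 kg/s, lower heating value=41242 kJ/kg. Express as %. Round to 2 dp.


eta_BTE = (BP / (mf * LHV)) * 100
Denominator = 0.037 * 41242 = 1525.9540 kW
eta_BTE = (341 / 1525.9540) * 100 = 22.35%


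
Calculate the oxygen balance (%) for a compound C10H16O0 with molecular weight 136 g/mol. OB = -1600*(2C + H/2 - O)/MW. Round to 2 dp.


OB = -1600 * (2C + H/2 - O) / MW
Inner = 2*10 + 16/2 - 0 = 28.00
OB = -1600 * 28.00 / 136 = -329.41%


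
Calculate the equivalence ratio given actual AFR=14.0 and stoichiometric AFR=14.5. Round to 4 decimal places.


phi = AFR_stoich / AFR_actual
phi = 14.5 / 14.0 = 1.0357


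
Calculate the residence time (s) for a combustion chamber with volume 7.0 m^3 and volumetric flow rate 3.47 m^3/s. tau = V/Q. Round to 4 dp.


tau = V / Q_flow
tau = 7.0 / 3.47 = 2.0173 s


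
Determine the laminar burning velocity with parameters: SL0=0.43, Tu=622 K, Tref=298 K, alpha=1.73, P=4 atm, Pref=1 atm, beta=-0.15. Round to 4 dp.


SL = SL0 * (Tu/Tref)^alpha * (P/Pref)^beta
T ratio = 622/298 = 2.08724832
(T ratio)^alpha = 2.08724832^1.73 = 3.571603
(P/Pref)^beta = 4^(-0.15) = 0.812252
SL = 0.43 * 3.571603 * 0.812252 = 1.2474 m/s


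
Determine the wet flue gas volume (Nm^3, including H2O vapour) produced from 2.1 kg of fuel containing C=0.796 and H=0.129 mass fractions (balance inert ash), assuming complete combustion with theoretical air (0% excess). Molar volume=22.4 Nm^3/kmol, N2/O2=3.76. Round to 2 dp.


Per kg fuel: CO2 = (C/12 kmol)*22.4 = (0.796/12)*22.4 = 1.48587 Nm^3
Per kg fuel: H2O = (H/2 kmol)*22.4 = (0.129/2)*22.4 = 1.44480 Nm^3
O2 needed per kg fuel = C/12 + H/4 = 0.796/12 + 0.129/4 = 0.09858333 kmol
Per kg fuel: N2 = O2*3.76*22.4 = 0.09858333*3.76*22.4 = 8.30308 Nm^3
Total per kg = 1.48587 + 1.44480 + 8.30308 = 11.23375 Nm^3
Total = 11.23375 * 2.1 = 23.59 Nm^3


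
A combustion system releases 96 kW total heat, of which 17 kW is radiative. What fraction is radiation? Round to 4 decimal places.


f_rad = Q_rad / Q_total
f_rad = 17 / 96 = 0.1771


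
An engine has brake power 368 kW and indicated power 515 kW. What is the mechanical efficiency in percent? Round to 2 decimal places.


eta_mech = (BP / IP) * 100
Ratio = 368 / 515 = 0.7146
eta_mech = 0.7146 * 100 = 71.46%


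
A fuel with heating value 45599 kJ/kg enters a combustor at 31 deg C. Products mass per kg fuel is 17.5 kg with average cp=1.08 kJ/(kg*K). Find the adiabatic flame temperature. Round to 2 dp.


T_ad = T_in + Hc / (m_p * cp)
Denominator = 17.5 * 1.08 = 18.9000
Temperature rise = 45599 / 18.9000 = 2412.65 K
T_ad = 31 + 2412.65 = 2443.65 deg C


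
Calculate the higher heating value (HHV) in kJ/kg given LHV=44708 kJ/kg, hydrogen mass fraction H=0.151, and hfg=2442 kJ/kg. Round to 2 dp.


HHV = LHV + hfg * 9 * H
Water addition = 2442 * 9 * 0.151 = 3318.678 kJ/kg
HHV = 44708 + 3318.678 = 48026.68 kJ/kg


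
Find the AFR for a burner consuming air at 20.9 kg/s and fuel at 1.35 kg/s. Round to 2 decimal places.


AFR = m_air / m_fuel
AFR = 20.9 / 1.35 = 15.48


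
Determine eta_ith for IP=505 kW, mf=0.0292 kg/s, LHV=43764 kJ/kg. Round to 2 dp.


eta_ith = (IP / (mf * LHV)) * 100
Denominator = 0.0292 * 43764 = 1277.9088 kW
eta_ith = (505 / 1277.9088) * 100 = 39.52%


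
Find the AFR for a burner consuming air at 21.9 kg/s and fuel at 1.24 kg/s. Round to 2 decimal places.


AFR = m_air / m_fuel
AFR = 21.9 / 1.24 = 17.66


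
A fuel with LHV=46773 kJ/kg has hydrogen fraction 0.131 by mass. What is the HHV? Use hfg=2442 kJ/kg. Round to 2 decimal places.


HHV = LHV + hfg * 9 * H
Water addition = 2442 * 9 * 0.131 = 2879.118 kJ/kg
HHV = 46773 + 2879.118 = 49652.12 kJ/kg


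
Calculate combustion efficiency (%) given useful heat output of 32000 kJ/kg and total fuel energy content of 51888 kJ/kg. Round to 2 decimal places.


Efficiency = (Q_useful / Q_fuel) * 100
Efficiency = (32000 / 51888) * 100
Efficiency = 0.6167 * 100 = 61.67%


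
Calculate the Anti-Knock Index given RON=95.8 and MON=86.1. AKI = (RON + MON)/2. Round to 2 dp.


AKI = (RON + MON) / 2
AKI = (95.8 + 86.1) / 2
AKI = 181.9 / 2 = 90.95


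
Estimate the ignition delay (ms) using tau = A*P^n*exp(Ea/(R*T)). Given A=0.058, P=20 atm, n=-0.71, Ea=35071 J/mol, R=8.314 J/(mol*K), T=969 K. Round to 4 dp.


tau = A * P^n * exp(Ea/(R*T))
P^n = 20^(-0.71) = 0.11919793
Ea/(R*T) = 35071/(8.314*969) = 4.353257
exp(Ea/(R*T)) = 77.731257
tau = 0.058 * 0.11919793 * 77.731257 = 0.5374 ms


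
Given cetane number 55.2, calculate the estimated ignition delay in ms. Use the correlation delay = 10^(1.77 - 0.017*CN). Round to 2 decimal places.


delay = 10^(1.77 - 0.017*CN)
Exponent = 1.77 - 0.017*55.2 = 0.8316
delay = 10^0.8316 = 6.79 ms


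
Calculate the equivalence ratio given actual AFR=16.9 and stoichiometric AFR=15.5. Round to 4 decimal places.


phi = AFR_stoich / AFR_actual
phi = 15.5 / 16.9 = 0.9172


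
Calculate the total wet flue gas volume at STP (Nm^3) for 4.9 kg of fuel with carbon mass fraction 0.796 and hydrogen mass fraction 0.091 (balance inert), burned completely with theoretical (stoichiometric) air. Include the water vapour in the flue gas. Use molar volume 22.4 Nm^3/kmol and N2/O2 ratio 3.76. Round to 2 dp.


Per kg fuel: CO2 = (C/12 kmol)*22.4 = (0.796/12)*22.4 = 1.48587 Nm^3
Per kg fuel: H2O = (H/2 kmol)*22.4 = (0.091/2)*22.4 = 1.01920 Nm^3
O2 needed per kg fuel = C/12 + H/4 = 0.796/12 + 0.091/4 = 0.08908333 kmol
Per kg fuel: N2 = O2*3.76*22.4 = 0.08908333*3.76*22.4 = 7.50295 Nm^3
Total per kg = 1.48587 + 1.01920 + 7.50295 = 10.00802 Nm^3
Total = 10.00802 * 4.9 = 49.04 Nm^3


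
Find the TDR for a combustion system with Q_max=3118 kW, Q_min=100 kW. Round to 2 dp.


TDR = Q_max / Q_min
TDR = 3118 / 100 = 31.18


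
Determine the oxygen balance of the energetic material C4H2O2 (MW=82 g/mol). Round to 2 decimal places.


OB = -1600 * (2C + H/2 - O) / MW
Inner = 2*4 + 2/2 - 2 = 7.00
OB = -1600 * 7.00 / 82 = -136.59%


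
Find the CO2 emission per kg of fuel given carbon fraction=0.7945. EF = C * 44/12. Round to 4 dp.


EF = C_frac * (M_CO2 / M_C)
EF = 0.7945 * (44/12)
EF = 0.7945 * 3.666667 = 2.9132 kg_CO2/kg_fuel


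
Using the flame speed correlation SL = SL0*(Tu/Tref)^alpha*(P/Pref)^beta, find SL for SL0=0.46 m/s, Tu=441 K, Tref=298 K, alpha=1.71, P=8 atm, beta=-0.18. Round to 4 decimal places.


SL = SL0 * (Tu/Tref)^alpha * (P/Pref)^beta
T ratio = 441/298 = 1.47986577
(T ratio)^alpha = 1.47986577^1.71 = 1.954700
(P/Pref)^beta = 8^(-0.18) = 0.687771
SL = 0.46 * 1.954700 * 0.687771 = 0.6184 m/s


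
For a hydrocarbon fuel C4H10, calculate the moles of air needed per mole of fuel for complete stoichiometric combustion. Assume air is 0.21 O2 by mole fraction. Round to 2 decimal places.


Balanced combustion: C4H10 + 6.5 O2 -> 4 CO2 + 5 H2O
O2 needed = C + H/4 = 4 + 10/4 = 6.50 moles
Air moles = O2 / 0.21 = 6.50 / 0.21 = 30.95 moles air


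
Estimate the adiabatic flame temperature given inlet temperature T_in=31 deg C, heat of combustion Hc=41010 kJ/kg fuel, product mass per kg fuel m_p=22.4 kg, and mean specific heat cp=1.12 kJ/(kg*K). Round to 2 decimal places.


T_ad = T_in + Hc / (m_p * cp)
Denominator = 22.4 * 1.12 = 25.0880
Temperature rise = 41010 / 25.0880 = 1634.65 K
T_ad = 31 + 1634.65 = 1665.65 deg C


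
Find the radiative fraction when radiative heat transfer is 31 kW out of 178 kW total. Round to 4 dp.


f_rad = Q_rad / Q_total
f_rad = 31 / 178 = 0.1742


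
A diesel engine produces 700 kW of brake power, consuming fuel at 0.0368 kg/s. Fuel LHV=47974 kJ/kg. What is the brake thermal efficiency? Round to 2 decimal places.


eta_BTE = (BP / (mf * LHV)) * 100
Denominator = 0.0368 * 47974 = 1765.4432 kW
eta_BTE = (700 / 1765.4432) * 100 = 39.65%


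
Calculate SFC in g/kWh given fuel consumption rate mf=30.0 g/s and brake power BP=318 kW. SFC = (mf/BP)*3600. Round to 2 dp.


SFC = (mf / BP) * 3600
Rate = 30.0 / 318 = 0.094340 g/(s*kW)
SFC = 0.094340 * 3600 = 339.62 g/kWh


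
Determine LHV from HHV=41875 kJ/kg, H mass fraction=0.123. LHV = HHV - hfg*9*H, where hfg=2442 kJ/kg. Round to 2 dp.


LHV = HHV - hfg * 9 * H
Water correction = 2442 * 9 * 0.123 = 2703.294 kJ/kg
LHV = 41875 - 2703.294 = 39171.71 kJ/kg


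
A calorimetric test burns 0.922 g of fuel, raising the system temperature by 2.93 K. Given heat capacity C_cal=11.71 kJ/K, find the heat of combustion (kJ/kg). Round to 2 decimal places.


Hc = C_cal * delta_T / m_fuel
Q_released = 11.71 * 2.93 = 34.3103 kJ
m_fuel = 0.922 g = 0.922/1000 kg = 0.000922 kg
Hc = 34.3103 / 0.000922 = 37212.91 kJ/kg


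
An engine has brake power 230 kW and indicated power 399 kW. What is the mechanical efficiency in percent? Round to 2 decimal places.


eta_mech = (BP / IP) * 100
Ratio = 230 / 399 = 0.5764
eta_mech = 0.5764 * 100 = 57.64%


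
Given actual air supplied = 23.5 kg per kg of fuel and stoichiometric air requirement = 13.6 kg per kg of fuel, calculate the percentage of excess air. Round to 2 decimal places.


Excess air = actual - stoichiometric = 23.5 - 13.6 = 9.90 kg/kg fuel
Excess air % = (excess / stoich) * 100 = (9.90 / 13.6) * 100 = 72.79%


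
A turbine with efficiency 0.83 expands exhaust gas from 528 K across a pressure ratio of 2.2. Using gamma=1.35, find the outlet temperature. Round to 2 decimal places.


T_out = T_in * (1 - eta * (1 - PR^(-(gamma-1)/gamma)))
Exponent = -(1.35-1)/1.35 = -0.25925926
PR^exp = 2.2^(-0.25925926) = 0.81512413
Factor = 1 - 0.83*(1 - 0.81512413) = 0.84655303
T_out = 528 * 0.84655303 = 446.98 K


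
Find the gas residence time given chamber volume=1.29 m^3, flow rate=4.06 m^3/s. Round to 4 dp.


tau = V / Q_flow
tau = 1.29 / 4.06 = 0.3177 s


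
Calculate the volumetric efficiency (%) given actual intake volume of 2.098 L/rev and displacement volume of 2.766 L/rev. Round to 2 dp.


eta_v = (V_actual / V_disp) * 100
Ratio = 2.098 / 2.766 = 0.7585
eta_v = 0.7585 * 100 = 75.85%


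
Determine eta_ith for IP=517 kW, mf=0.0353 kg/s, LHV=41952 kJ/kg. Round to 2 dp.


eta_ith = (IP / (mf * LHV)) * 100
Denominator = 0.0353 * 41952 = 1480.9056 kW
eta_ith = (517 / 1480.9056) * 100 = 34.91%


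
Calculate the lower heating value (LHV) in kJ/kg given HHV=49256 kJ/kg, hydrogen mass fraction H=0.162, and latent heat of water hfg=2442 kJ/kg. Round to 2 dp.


LHV = HHV - hfg * 9 * H
Water correction = 2442 * 9 * 0.162 = 3560.436 kJ/kg
LHV = 49256 - 3560.436 = 45695.56 kJ/kg


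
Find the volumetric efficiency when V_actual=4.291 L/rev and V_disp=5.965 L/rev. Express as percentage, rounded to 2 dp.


eta_v = (V_actual / V_disp) * 100
Ratio = 4.291 / 5.965 = 0.7194
eta_v = 0.7194 * 100 = 71.94%


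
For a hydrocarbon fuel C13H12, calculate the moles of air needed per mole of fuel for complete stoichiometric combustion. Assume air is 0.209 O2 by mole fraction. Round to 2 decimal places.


Balanced combustion: C13H12 + 16 O2 -> 13 CO2 + 6 H2O
O2 needed = C + H/4 = 13 + 12/4 = 16.00 moles
Air moles = O2 / 0.209 = 16.00 / 0.209 = 76.56 moles air


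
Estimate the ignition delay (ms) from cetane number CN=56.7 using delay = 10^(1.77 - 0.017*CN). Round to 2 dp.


delay = 10^(1.77 - 0.017*CN)
Exponent = 1.77 - 0.017*56.7 = 0.8061
delay = 10^0.8061 = 6.40 ms


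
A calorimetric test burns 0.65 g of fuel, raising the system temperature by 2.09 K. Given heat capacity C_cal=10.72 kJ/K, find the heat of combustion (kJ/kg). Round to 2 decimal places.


Hc = C_cal * delta_T / m_fuel
Q_released = 10.72 * 2.09 = 22.4048 kJ
m_fuel = 0.65 g = 0.65/1000 kg = 0.000650 kg
Hc = 22.4048 / 0.000650 = 34468.92 kJ/kg


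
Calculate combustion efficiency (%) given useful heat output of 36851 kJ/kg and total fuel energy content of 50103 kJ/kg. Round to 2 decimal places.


Efficiency = (Q_useful / Q_fuel) * 100
Efficiency = (36851 / 50103) * 100
Efficiency = 0.7355 * 100 = 73.55%


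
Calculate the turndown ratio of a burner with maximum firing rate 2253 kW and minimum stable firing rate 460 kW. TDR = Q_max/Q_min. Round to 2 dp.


TDR = Q_max / Q_min
TDR = 2253 / 460 = 4.90


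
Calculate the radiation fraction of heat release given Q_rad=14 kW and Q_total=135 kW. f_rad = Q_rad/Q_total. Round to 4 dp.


f_rad = Q_rad / Q_total
f_rad = 14 / 135 = 0.1037


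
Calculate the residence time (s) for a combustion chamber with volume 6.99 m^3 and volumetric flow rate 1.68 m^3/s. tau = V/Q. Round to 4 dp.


tau = V / Q_flow
tau = 6.99 / 1.68 = 4.1607 s


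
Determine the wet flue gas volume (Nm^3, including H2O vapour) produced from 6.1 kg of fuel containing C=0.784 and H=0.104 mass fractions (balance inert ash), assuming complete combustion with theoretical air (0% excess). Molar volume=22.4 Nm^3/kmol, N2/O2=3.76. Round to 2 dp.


Per kg fuel: CO2 = (C/12 kmol)*22.4 = (0.784/12)*22.4 = 1.46347 Nm^3
Per kg fuel: H2O = (H/2 kmol)*22.4 = (0.104/2)*22.4 = 1.16480 Nm^3
O2 needed per kg fuel = C/12 + H/4 = 0.784/12 + 0.104/4 = 0.09133333 kmol
Per kg fuel: N2 = O2*3.76*22.4 = 0.09133333*3.76*22.4 = 7.69246 Nm^3
Total per kg = 1.46347 + 1.16480 + 7.69246 = 10.32073 Nm^3
Total = 10.32073 * 6.1 = 62.96 Nm^3


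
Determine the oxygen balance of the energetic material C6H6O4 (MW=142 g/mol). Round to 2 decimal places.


OB = -1600 * (2C + H/2 - O) / MW
Inner = 2*6 + 6/2 - 4 = 11.00
OB = -1600 * 11.00 / 142 = -123.94%


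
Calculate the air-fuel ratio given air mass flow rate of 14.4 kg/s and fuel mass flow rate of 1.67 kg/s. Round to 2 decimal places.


AFR = m_air / m_fuel
AFR = 14.4 / 1.67 = 8.62


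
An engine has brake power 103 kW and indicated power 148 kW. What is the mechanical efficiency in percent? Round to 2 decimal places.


eta_mech = (BP / IP) * 100
Ratio = 103 / 148 = 0.6959
eta_mech = 0.6959 * 100 = 69.59%


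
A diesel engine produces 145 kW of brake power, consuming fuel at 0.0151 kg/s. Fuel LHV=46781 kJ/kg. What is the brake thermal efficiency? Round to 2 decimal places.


eta_BTE = (BP / (mf * LHV)) * 100
Denominator = 0.0151 * 46781 = 706.3931 kW
eta_BTE = (145 / 706.3931) * 100 = 20.53%


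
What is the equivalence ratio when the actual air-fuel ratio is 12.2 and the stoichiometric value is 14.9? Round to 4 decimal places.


phi = AFR_stoich / AFR_actual
phi = 14.9 / 12.2 = 1.2213


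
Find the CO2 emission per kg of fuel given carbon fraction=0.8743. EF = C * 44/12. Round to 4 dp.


EF = C_frac * (M_CO2 / M_C)
EF = 0.8743 * (44/12)
EF = 0.8743 * 3.666667 = 3.2058 kg_CO2/kg_fuel


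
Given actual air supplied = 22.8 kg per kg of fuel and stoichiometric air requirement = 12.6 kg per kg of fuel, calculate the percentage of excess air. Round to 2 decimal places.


Excess air = actual - stoichiometric = 22.8 - 12.6 = 10.20 kg/kg fuel
Excess air % = (excess / stoich) * 100 = (10.20 / 12.6) * 100 = 80.95%


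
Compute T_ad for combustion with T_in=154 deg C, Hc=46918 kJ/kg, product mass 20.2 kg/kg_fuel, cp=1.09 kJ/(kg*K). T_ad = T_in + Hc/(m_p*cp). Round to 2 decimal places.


T_ad = T_in + Hc / (m_p * cp)
Denominator = 20.2 * 1.09 = 22.0180
Temperature rise = 46918 / 22.0180 = 2130.89 K
T_ad = 154 + 2130.89 = 2284.89 deg C


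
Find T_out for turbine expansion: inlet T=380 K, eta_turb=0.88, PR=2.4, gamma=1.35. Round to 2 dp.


T_out = T_in * (1 - eta * (1 - PR^(-(gamma-1)/gamma)))
Exponent = -(1.35-1)/1.35 = -0.25925926
PR^exp = 2.4^(-0.25925926) = 0.79694200
Factor = 1 - 0.88*(1 - 0.79694200) = 0.82130896
T_out = 380 * 0.82130896 = 312.10 K


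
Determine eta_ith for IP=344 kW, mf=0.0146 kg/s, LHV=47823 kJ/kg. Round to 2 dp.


eta_ith = (IP / (mf * LHV)) * 100
Denominator = 0.0146 * 47823 = 698.2158 kW
eta_ith = (344 / 698.2158) * 100 = 49.27%


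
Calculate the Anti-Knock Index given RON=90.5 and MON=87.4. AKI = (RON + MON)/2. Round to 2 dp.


AKI = (RON + MON) / 2
AKI = (90.5 + 87.4) / 2
AKI = 177.9 / 2 = 88.95


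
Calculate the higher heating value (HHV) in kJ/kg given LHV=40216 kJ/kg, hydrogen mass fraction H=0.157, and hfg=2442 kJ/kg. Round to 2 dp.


HHV = LHV + hfg * 9 * H
Water addition = 2442 * 9 * 0.157 = 3450.546 kJ/kg
HHV = 40216 + 3450.546 = 43666.55 kJ/kg


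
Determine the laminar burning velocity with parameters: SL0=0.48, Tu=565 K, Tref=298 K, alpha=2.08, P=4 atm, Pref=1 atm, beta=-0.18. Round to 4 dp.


SL = SL0 * (Tu/Tref)^alpha * (P/Pref)^beta
T ratio = 565/298 = 1.89597315
(T ratio)^alpha = 1.89597315^2.08 = 3.783476
(P/Pref)^beta = 4^(-0.18) = 0.779165
SL = 0.48 * 3.783476 * 0.779165 = 1.4150 m/s


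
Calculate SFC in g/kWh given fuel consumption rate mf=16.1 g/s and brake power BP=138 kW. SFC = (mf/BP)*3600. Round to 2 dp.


SFC = (mf / BP) * 3600
Rate = 16.1 / 138 = 0.116667 g/(s*kW)
SFC = 0.116667 * 3600 = 420.00 g/kWh


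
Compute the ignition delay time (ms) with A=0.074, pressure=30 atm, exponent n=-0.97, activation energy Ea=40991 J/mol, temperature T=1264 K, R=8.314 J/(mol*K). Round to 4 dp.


tau = A * P^n * exp(Ea/(R*T))
P^n = 30^(-0.97) = 0.03691411
Ea/(R*T) = 40991/(8.314*1264) = 3.900600
exp(Ea/(R*T)) = 49.432101
tau = 0.074 * 0.03691411 * 49.432101 = 0.1350 ms


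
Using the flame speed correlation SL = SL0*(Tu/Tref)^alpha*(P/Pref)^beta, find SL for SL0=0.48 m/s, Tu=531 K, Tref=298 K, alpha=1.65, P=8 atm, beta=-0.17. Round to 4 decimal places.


SL = SL0 * (Tu/Tref)^alpha * (P/Pref)^beta
T ratio = 531/298 = 1.78187919
(T ratio)^alpha = 1.78187919^1.65 = 2.593875
(P/Pref)^beta = 8^(-0.17) = 0.702222
SL = 0.48 * 2.593875 * 0.702222 = 0.8743 m/s
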